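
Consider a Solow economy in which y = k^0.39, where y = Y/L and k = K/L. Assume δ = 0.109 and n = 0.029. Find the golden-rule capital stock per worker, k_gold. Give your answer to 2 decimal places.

k_gold ≈ 5.49

n + δ = 0.029 + 0.109 = 0.138.
Golden rule sets MPK = n+δ: 0.39·k^(0.39−1) = 0.138, so k_gold = (0.39/0.138)^(1/0.61) ≈ 5.4910.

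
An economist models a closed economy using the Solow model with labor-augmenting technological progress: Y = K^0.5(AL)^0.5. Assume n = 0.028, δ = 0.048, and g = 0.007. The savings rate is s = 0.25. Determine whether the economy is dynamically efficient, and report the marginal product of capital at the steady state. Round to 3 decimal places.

Capital per effective worker breaks even when investment replaces (n + g + δ)·k; here n + g + δ = 0.083.
Steady-state k*: s·k^0.5 = 0.083·k gives k* = (0.25/0.083)^(1/0.5) ≈ 9.0724.
MPK = 0.5·9.0724^(-0.5) ≈ 0.1660.
MPK > n+g+δ = 0.083, so the economy is dynamically efficient (under-saving).

dynamically efficient; MPK ≈ 0.166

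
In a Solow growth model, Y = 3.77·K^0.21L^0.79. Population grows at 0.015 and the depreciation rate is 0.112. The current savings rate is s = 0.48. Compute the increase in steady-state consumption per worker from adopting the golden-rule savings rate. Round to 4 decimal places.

The effective depreciation rate is n + δ = 0.015 + 0.112 = 0.127.
Current steady state (s = 0.48): k* = (0.48·3.77/0.127)^(1/0.79) ≈ 28.8722, y* = 3.77·28.8722^0.21 ≈ 7.6391, c* = (1−0.48)·7.6391 ≈ 3.9723.
At the golden rule the marginal product of capital equals n+δ: 0.21·3.77·k^(0.21−1) = 0.127. Solving, k_gold = (0.21·3.77/0.127)^(1/0.79) ≈ 10.1396.
y_gold = 3.77·10.1396^0.21 ≈ 6.1321, c_gold = y_gold − 0.127·k_gold ≈ 4.8443.
Gain: Δc = 4.8443 − 3.9723 ≈ 0.8720.

Δc ≈ 0.8720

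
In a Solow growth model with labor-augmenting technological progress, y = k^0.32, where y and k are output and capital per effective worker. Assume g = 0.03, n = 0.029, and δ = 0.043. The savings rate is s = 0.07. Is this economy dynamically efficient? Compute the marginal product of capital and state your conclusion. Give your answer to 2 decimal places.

n + g + δ = 0.029 + 0.03 + 0.043 = 0.102.
Steady-state k*: s·k^0.32 = 0.102·k gives k* = (0.07/0.102)^(1/0.68) ≈ 0.5749.
MPK = 0.32·0.5749^(-0.68) ≈ 0.4663.
MPK > n+g+δ = 0.102, so the economy is dynamically efficient (under-saving).

dynamically efficient; MPK ≈ 0.47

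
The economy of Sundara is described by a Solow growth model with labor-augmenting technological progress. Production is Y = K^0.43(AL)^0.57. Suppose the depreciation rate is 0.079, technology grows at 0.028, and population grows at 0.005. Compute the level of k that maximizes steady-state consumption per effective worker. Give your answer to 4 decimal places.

Capital per effective worker breaks even when investment replaces (n + g + δ)·k; here n + g + δ = 0.112.
Maximizing c = f(k) − (n+g+δ)·k gives f'(k) = n+g+δ, i.e. 0.43·k^(0.43−1) = 0.112, so k_gold = (0.43/0.112)^(1/0.57) ≈ 10.5926.

k_gold ≈ 10.5926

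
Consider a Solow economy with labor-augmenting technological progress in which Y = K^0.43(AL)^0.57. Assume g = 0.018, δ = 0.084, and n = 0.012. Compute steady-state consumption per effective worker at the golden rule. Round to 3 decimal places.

The effective depreciation rate is n + g + δ = 0.012 + 0.018 + 0.084 = 0.114.
Golden rule sets MPK = n+g+δ: 0.43·k^(0.43−1) = 0.114, so k_gold = (0.43/0.114)^(1/0.57) ≈ 10.2687.
y_gold = 10.2687^0.43 ≈ 2.7224.
c_gold = y_gold − (n+g+δ)·k_gold = 2.7224 − 0.114·10.2687 ≈ 1.5518.

c_gold ≈ 1.552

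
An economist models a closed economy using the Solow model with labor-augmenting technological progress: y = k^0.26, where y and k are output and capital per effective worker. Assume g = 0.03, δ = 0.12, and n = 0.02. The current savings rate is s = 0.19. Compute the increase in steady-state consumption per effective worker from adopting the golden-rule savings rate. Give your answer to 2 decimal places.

Capital per effective worker breaks even when investment replaces (n + g + δ)·k; here n + g + δ = 0.17.
Current steady state (s = 0.19): k* = (0.19/0.17)^(1/0.74) ≈ 1.1622, y* = 1.1622^0.26 ≈ 1.0399, c* = (1−0.19)·1.0399 ≈ 0.8423.
Golden rule sets MPK = n+g+δ: 0.26·k^(0.26−1) = 0.17, so k_gold = (0.26/0.17)^(1/0.74) ≈ 1.7756.
y_gold = 1.7756^0.26 ≈ 1.1610, c_gold = y_gold − 0.17·k_gold ≈ 0.8591.
Gain: Δc = 0.8591 − 0.8423 ≈ 0.0169.

Δc ≈ 0.02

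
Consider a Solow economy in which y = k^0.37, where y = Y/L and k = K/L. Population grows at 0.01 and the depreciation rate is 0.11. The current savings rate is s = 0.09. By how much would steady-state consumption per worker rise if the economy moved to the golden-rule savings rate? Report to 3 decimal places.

Δc ≈ 0.452

Capital per worker breaks even when investment replaces (n + δ)·k; here n + δ = 0.12.
Current steady state (s = 0.09): k* = (0.09/0.12)^(1/0.63) ≈ 0.6334, y* = 0.6334^0.37 ≈ 0.8445, c* = (1−0.09)·0.8445 ≈ 0.7685.
At the golden rule the marginal product of capital equals n+δ: 0.37·k^(0.37−1) = 0.12. Solving, k_gold = (0.37/0.12)^(1/0.63) ≈ 5.9734.
y_gold = 5.9734^0.37 ≈ 1.9373, c_gold = y_gold − 0.12·k_gold ≈ 1.2205.
Gain: Δc = 1.2205 − 0.7685 ≈ 0.4520.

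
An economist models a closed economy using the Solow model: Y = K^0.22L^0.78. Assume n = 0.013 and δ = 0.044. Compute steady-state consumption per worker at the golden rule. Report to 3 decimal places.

c_gold ≈ 1.142

Capital per worker breaks even when investment replaces (n + δ)·k; here n + δ = 0.057.
Setting f'(k) = n+δ gives 0.22·k^(0.22−1) = 0.057, hence k_gold = (0.22/0.057)^(1/0.78) ≈ 5.6492.
y_gold = 5.6492^0.22 ≈ 1.4636.
c_gold = y_gold − (n+δ)·k_gold = 1.4636 − 0.057·5.6492 ≈ 1.1416.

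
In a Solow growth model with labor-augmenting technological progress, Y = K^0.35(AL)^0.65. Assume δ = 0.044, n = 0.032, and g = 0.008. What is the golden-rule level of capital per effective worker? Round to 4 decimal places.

k_gold ≈ 8.9851

The effective depreciation rate is n + g + δ = 0.032 + 0.008 + 0.044 = 0.084.
Golden rule sets MPK = n+g+δ: 0.35·k^(0.35−1) = 0.084, so k_gold = (0.35/0.084)^(1/0.65) ≈ 8.9851.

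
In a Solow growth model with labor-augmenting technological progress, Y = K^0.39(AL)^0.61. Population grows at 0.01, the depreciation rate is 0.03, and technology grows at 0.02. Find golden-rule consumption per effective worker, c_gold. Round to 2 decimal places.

c_gold ≈ 2.02

n + g + δ = 0.01 + 0.02 + 0.03 = 0.06.
Setting f'(k) = n+g+δ gives 0.39·k^(0.39−1) = 0.06, hence k_gold = (0.39/0.06)^(1/0.61) ≈ 21.5102.
y_gold = 21.5102^0.39 ≈ 3.3093.
c_gold = y_gold − (n+g+δ)·k_gold = 3.3093 − 0.06·21.5102 ≈ 2.0187.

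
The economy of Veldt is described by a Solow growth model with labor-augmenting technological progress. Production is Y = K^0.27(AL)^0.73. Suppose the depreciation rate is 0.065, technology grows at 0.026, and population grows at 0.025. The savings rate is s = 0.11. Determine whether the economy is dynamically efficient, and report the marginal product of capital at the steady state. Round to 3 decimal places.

dynamically efficient; MPK ≈ 0.285

The effective depreciation rate is n + g + δ = 0.025 + 0.026 + 0.065 = 0.116.
Steady-state k*: s·k^0.27 = 0.116·k gives k* = (0.11/0.116)^(1/0.73) ≈ 0.9298.
MPK = 0.27·0.9298^(-0.73) ≈ 0.2847.
MPK > n+g+δ = 0.116, so the economy is dynamically efficient (under-saving).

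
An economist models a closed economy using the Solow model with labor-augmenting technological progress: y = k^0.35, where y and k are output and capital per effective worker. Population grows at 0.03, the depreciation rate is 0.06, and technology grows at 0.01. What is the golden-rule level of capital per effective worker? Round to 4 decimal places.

Break-even investment rate: n + g + δ = 0.03 + 0.01 + 0.06 = 0.1.
At the golden rule the marginal product of capital equals n+g+δ: 0.35·k^(0.35−1) = 0.1. Solving, k_gold = (0.35/0.1)^(1/0.65) ≈ 6.8711.

k_gold ≈ 6.8711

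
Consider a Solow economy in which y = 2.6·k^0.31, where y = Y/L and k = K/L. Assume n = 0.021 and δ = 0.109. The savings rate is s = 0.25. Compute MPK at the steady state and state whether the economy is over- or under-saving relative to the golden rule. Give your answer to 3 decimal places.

under-saving; MPK ≈ 0.161

Break-even investment rate: n + δ = 0.021 + 0.109 = 0.13.
Steady-state k*: s·A·k^0.31 = 0.13·k gives k* = (0.25·2.6/0.13)^(1/0.69) ≈ 10.3039.
MPK = 0.31·2.6·10.3039^(-0.69) ≈ 0.1612.
MPK > n+δ = 0.13, so the economy is dynamically efficient (under-saving).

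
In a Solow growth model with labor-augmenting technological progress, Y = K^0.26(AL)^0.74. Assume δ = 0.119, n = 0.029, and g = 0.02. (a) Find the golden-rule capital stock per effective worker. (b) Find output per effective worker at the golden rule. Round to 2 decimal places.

(a) k_gold ≈ 1.80; (b) y_gold ≈ 1.17

n + g + δ = 0.029 + 0.02 + 0.119 = 0.168.
Setting f'(k) = n+g+δ gives 0.26·k^(0.26−1) = 0.168, hence k_gold = (0.26/0.168)^(1/0.74) ≈ 1.8043.
y_gold = 1.8043^0.26 ≈ 1.1658.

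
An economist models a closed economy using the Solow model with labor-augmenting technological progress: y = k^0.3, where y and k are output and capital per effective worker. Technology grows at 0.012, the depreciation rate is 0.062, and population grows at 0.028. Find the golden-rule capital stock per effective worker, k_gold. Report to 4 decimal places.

Break-even investment rate: n + g + δ = 0.028 + 0.012 + 0.062 = 0.102.
Golden rule sets MPK = n+g+δ: 0.3·k^(0.3−1) = 0.102, so k_gold = (0.3/0.102)^(1/0.7) ≈ 4.6700.

k_gold ≈ 4.6700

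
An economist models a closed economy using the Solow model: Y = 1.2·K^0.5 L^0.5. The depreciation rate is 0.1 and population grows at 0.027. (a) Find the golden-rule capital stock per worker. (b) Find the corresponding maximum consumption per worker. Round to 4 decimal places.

(a) k_gold ≈ 22.3200; (b) c_gold ≈ 2.8346

n + δ = 0.027 + 0.1 = 0.127.
At the golden rule the marginal product of capital equals n+δ: 0.5·1.2·k^(0.5−1) = 0.127. Solving, k_gold = (0.5·1.2/0.127)^(1/0.5) ≈ 22.3200.
y_gold = 1.2·22.3200^0.5 ≈ 5.6693; c_gold = y_gold − 0.127·k_gold ≈ 2.8346.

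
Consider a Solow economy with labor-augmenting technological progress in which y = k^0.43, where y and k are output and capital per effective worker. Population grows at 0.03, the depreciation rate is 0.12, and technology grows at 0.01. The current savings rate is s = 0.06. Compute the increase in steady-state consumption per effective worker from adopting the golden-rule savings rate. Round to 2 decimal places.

n + g + δ = 0.03 + 0.01 + 0.12 = 0.16.
Current steady state (s = 0.06): k* = (0.06/0.16)^(1/0.57) ≈ 0.1789, y* = 0.1789^0.43 ≈ 0.4772, c* = (1−0.06)·0.4772 ≈ 0.4485.
At the golden rule the marginal product of capital equals n+g+δ: 0.43·k^(0.43−1) = 0.16. Solving, k_gold = (0.43/0.16)^(1/0.57) ≈ 5.6656.
y_gold = 5.6656^0.43 ≈ 2.1081, c_gold = y_gold − 0.16·k_gold ≈ 1.2016.
Gain: Δc = 1.2016 − 0.4485 ≈ 0.7531.

Δc ≈ 0.75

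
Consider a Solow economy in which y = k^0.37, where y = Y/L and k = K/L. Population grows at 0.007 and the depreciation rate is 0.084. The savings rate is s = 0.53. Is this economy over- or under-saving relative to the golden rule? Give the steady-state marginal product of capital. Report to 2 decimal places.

over-saving; MPK ≈ 0.06

Capital per worker breaks even when investment replaces (n + δ)·k; here n + δ = 0.091.
Steady-state k*: s·k^0.37 = 0.091·k gives k* = (0.53/0.091)^(1/0.63) ≈ 16.3930.
MPK = 0.37·16.3930^(-0.63) ≈ 0.0635.
MPK < n+δ = 0.091, so the economy is dynamically inefficient (over-saving).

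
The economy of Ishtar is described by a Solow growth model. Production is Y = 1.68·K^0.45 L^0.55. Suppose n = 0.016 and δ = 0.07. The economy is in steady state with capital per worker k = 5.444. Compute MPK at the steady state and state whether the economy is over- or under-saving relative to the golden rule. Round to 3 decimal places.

The effective depreciation rate is n + δ = 0.016 + 0.07 = 0.086.
MPK = 0.45·1.68·k^(0.45−1) = 0.45·1.68·5.444^(-0.55) ≈ 0.2977.
MPK > 0.086, so the economy is dynamically efficient (under-saving).

under-saving; MPK ≈ 0.298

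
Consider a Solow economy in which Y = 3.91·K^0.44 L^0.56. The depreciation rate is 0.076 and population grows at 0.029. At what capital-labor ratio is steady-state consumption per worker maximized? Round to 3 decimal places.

Break-even investment rate: n + δ = 0.029 + 0.076 = 0.105.
Golden rule sets MPK = n+δ: 0.44·3.91·k^(0.44−1) = 0.105, so k_gold = (0.44·3.91/0.105)^(1/0.56) ≈ 147.4494.

k_gold ≈ 147.449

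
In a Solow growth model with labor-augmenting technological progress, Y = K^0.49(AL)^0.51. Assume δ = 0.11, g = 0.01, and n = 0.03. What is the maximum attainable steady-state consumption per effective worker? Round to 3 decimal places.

Break-even investment rate: n + g + δ = 0.03 + 0.01 + 0.11 = 0.15.
At the golden rule the marginal product of capital equals n+g+δ: 0.49·k^(0.49−1) = 0.15. Solving, k_gold = (0.49/0.15)^(1/0.51) ≈ 10.1871.
y_gold = 10.1871^0.49 ≈ 3.1185.
c_gold = y_gold − (n+g+δ)·k_gold = 3.1185 − 0.15·10.1871 ≈ 1.5904.

c_gold ≈ 1.590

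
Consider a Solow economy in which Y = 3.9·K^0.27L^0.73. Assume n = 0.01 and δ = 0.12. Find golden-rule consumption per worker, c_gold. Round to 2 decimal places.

The effective depreciation rate is n + δ = 0.01 + 0.12 = 0.13.
At the golden rule the marginal product of capital equals n+δ: 0.27·3.9·k^(0.27−1) = 0.13. Solving, k_gold = (0.27·3.9/0.13)^(1/0.73) ≈ 17.5590.
y_gold = 3.9·17.5590^0.27 ≈ 8.4543.
c_gold = y_gold − (n+δ)·k_gold = 8.4543 − 0.13·17.5590 ≈ 6.1717.

c_gold ≈ 6.17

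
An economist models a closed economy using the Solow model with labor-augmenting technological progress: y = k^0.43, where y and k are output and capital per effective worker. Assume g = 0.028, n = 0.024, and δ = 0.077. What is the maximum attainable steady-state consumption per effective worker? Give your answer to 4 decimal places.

Break-even investment rate: n + g + δ = 0.024 + 0.028 + 0.077 = 0.129.
At the golden rule the marginal product of capital equals n+g+δ: 0.43·k^(0.43−1) = 0.129. Solving, k_gold = (0.43/0.129)^(1/0.57) ≈ 8.2667.
y_gold = 8.2667^0.43 ≈ 2.4800.
c_gold = y_gold − (n+g+δ)·k_gold = 2.4800 − 0.129·8.2667 ≈ 1.4136.

c_gold ≈ 1.4136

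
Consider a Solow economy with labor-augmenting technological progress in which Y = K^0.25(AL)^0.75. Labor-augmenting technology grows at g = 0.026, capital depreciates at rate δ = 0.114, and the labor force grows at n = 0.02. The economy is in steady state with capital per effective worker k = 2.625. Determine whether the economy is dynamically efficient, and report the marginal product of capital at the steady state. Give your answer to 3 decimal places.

The effective depreciation rate is n + g + δ = 0.02 + 0.026 + 0.114 = 0.16.
MPK = 0.25·k^(0.25−1) = 0.25·2.625^(-0.75) ≈ 0.1212.
MPK < 0.16, so the economy is dynamically inefficient (over-saving).

dynamically inefficient; MPK ≈ 0.121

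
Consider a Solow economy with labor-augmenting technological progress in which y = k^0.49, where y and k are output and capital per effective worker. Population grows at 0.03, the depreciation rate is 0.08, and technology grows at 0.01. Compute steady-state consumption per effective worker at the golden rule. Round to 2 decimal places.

Break-even investment rate: n + g + δ = 0.03 + 0.01 + 0.08 = 0.12.
At the golden rule the marginal product of capital equals n+g+δ: 0.49·k^(0.49−1) = 0.12. Solving, k_gold = (0.49/0.12)^(1/0.51) ≈ 15.7786.
y_gold = 15.7786^0.49 ≈ 3.8641.
c_gold = y_gold − (n+g+δ)·k_gold = 3.8641 − 0.12·15.7786 ≈ 1.9707.

c_gold ≈ 1.97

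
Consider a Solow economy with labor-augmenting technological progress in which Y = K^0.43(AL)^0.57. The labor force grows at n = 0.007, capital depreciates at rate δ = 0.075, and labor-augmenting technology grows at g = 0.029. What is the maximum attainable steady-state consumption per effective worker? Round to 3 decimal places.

n + g + δ = 0.007 + 0.029 + 0.075 = 0.111.
At the golden rule the marginal product of capital equals n+g+δ: 0.43·k^(0.43−1) = 0.111. Solving, k_gold = (0.43/0.111)^(1/0.57) ≈ 10.7605.
y_gold = 10.7605^0.43 ≈ 2.7777.
c_gold = y_gold − (n+g+δ)·k_gold = 2.7777 − 0.111·10.7605 ≈ 1.5833.

c_gold ≈ 1.583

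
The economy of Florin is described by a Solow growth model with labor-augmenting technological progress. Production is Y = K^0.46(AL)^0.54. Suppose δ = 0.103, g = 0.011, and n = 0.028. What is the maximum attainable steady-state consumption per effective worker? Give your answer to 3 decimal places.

c_gold ≈ 1.470

The effective depreciation rate is n + g + δ = 0.028 + 0.011 + 0.103 = 0.142.
Maximizing c = f(k) − (n+g+δ)·k gives f'(k) = n+g+δ, i.e. 0.46·k^(0.46−1) = 0.142, so k_gold = (0.46/0.142)^(1/0.54) ≈ 8.8169.
y_gold = 8.8169^0.46 ≈ 2.7217.
c_gold = y_gold − (n+g+δ)·k_gold = 2.7217 − 0.142·8.8169 ≈ 1.4697.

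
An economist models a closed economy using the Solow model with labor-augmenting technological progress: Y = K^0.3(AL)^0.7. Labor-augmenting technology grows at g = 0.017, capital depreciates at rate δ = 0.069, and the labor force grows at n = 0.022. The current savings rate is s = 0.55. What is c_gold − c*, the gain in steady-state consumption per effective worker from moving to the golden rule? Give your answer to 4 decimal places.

n + g + δ = 0.022 + 0.017 + 0.069 = 0.108.
Current steady state (s = 0.55): k* = (0.55/0.108)^(1/0.7) ≈ 10.2309, y* = 10.2309^0.3 ≈ 2.0090, c* = (1−0.55)·2.0090 ≈ 0.9040.
At the golden rule the marginal product of capital equals n+g+δ: 0.3·k^(0.3−1) = 0.108. Solving, k_gold = (0.3/0.108)^(1/0.7) ≈ 4.3038.
y_gold = 4.3038^0.3 ≈ 1.5494, c_gold = y_gold − 0.108·k_gold ≈ 1.0846.
Gain: Δc = 1.0846 − 0.9040 ≈ 0.1805.

Δc ≈ 0.1805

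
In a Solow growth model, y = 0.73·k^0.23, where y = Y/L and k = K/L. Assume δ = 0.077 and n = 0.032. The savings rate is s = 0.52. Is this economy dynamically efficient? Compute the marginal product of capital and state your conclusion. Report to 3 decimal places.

n + δ = 0.032 + 0.077 = 0.109.
Steady-state k*: s·A·k^0.23 = 0.109·k gives k* = (0.52·0.73/0.109)^(1/0.77) ≈ 5.0555.
MPK = 0.23·0.73·5.0555^(-0.77) ≈ 0.0482.
MPK < n+δ = 0.109, so the economy is dynamically inefficient (over-saving).

dynamically inefficient; MPK ≈ 0.048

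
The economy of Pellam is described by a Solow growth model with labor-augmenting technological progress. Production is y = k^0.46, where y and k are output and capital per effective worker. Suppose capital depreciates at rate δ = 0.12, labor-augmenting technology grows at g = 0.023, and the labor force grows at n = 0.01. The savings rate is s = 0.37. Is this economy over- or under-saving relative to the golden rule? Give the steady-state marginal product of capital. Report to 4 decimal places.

under-saving; MPK ≈ 0.1902

The effective depreciation rate is n + g + δ = 0.01 + 0.023 + 0.12 = 0.153.
Steady-state k*: s·k^0.46 = 0.153·k gives k* = (0.37/0.153)^(1/0.54) ≈ 5.1310.
MPK = 0.46·5.1310^(-0.54) ≈ 0.1902.
MPK > n+g+δ = 0.153, so the economy is dynamically efficient (under-saving).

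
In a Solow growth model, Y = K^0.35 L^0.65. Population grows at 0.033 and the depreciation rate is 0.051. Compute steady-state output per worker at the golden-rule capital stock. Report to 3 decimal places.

y_gold ≈ 2.156

Break-even investment rate: n + δ = 0.033 + 0.051 = 0.084.
Golden rule sets MPK = n+δ: 0.35·k^(0.35−1) = 0.084, so k_gold = (0.35/0.084)^(1/0.65) ≈ 8.9851.
Output: y_gold = k_gold^0.35 = 8.9851^0.35 ≈ 2.1564.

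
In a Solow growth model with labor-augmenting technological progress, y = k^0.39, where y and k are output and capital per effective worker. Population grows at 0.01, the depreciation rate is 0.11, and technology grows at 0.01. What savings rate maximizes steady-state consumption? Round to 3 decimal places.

s_gold = 0.390

Capital per effective worker breaks even when investment replaces (n + g + δ)·k; here n + g + δ = 0.13.
At the golden rule MPK = n+g+δ, and in any Cobb-Douglas steady state s = (n+g+δ)·k/y = MPK·k/y = capital's share 0.39.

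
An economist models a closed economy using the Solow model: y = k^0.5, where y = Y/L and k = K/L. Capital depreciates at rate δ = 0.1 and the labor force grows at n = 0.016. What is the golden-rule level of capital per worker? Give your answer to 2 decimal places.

The effective depreciation rate is n + δ = 0.016 + 0.1 = 0.116.
Golden rule sets MPK = n+δ: 0.5·k^(0.5−1) = 0.116, so k_gold = (0.5/0.116)^(1/0.5) ≈ 18.5791.

k_gold ≈ 18.58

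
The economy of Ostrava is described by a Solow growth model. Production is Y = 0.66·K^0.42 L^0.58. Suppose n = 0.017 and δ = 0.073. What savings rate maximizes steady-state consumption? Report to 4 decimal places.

Capital per worker breaks even when investment replaces (n + δ)·k; here n + δ = 0.09.
At the golden rule MPK = n+δ, and in any Cobb-Douglas steady state s = (n+δ)·k/y = MPK·k/y = capital's share 0.42.

s_gold = 0.4200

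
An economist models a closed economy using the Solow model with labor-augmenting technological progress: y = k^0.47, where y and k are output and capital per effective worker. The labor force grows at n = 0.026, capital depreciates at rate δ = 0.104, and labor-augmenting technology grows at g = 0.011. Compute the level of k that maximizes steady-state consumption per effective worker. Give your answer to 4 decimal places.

The effective depreciation rate is n + g + δ = 0.026 + 0.011 + 0.104 = 0.141.
Setting f'(k) = n+g+δ gives 0.47·k^(0.47−1) = 0.141, hence k_gold = (0.47/0.141)^(1/0.53) ≈ 9.6954.

k_gold ≈ 9.6954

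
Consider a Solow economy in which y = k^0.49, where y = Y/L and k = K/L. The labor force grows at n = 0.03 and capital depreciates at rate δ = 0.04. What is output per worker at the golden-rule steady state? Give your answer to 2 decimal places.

y_gold ≈ 6.49

The effective depreciation rate is n + δ = 0.03 + 0.04 = 0.07.
Setting f'(k) = n+δ gives 0.49·k^(0.49−1) = 0.07, hence k_gold = (0.49/0.07)^(1/0.51) ≈ 45.3999.
Output: y_gold = k_gold^0.49 = 45.3999^0.49 ≈ 6.4857.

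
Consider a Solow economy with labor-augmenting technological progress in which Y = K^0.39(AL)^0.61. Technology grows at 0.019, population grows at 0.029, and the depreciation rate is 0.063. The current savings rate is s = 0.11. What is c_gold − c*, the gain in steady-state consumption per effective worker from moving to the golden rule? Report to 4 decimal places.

Δc ≈ 0.4774

n + g + δ = 0.029 + 0.019 + 0.063 = 0.111.
Current steady state (s = 0.11): k* = (0.11/0.111)^(1/0.61) ≈ 0.9853, y* = 0.9853^0.39 ≈ 0.9942, c* = (1−0.11)·0.9942 ≈ 0.8849.
Setting f'(k) = n+g+δ gives 0.39·k^(0.39−1) = 0.111, hence k_gold = (0.39/0.111)^(1/0.61) ≈ 7.8462.
y_gold = 7.8462^0.39 ≈ 2.2331, c_gold = y_gold − 0.111·k_gold ≈ 1.3622.
Gain: Δc = 1.3622 − 0.8849 ≈ 0.4774.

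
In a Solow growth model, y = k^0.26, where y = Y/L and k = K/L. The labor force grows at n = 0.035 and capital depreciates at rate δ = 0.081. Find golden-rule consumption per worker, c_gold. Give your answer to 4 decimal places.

The effective depreciation rate is n + δ = 0.035 + 0.081 = 0.116.
Setting f'(k) = n+δ gives 0.26·k^(0.26−1) = 0.116, hence k_gold = (0.26/0.116)^(1/0.74) ≈ 2.9762.
y_gold = 2.9762^0.26 ≈ 1.3279.
c_gold = y_gold − (n+δ)·k_gold = 1.3279 − 0.116·2.9762 ≈ 0.9826.

c_gold ≈ 0.9826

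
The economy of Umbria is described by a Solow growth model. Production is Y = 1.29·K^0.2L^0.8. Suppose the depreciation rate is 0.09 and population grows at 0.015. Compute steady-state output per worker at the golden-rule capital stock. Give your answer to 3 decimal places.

Capital per worker breaks even when investment replaces (n + δ)·k; here n + δ = 0.105.
Setting f'(k) = n+δ gives 0.2·1.29·k^(0.2−1) = 0.105, hence k_gold = (0.2·1.29/0.105)^(1/0.8) ≈ 3.0764.
Output: y_gold = 1.29·k_gold^0.2 = 1.29·3.0764^0.2 ≈ 1.6151.

y_gold ≈ 1.615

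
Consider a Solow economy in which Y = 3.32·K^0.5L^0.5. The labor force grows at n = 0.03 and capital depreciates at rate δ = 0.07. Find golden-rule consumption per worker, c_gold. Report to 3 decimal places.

c_gold ≈ 27.556

Break-even investment rate: n + δ = 0.03 + 0.07 = 0.1.
Maximizing c = f(k) − (n+δ)·k gives f'(k) = n+δ, i.e. 0.5·3.32·k^(0.5−1) = 0.1, so k_gold = (0.5·3.32/0.1)^(1/0.5) ≈ 275.5600.
y_gold = 3.32·275.5600^0.5 ≈ 55.1120.
c_gold = y_gold − (n+δ)·k_gold = 55.1120 − 0.1·275.5600 ≈ 27.5560.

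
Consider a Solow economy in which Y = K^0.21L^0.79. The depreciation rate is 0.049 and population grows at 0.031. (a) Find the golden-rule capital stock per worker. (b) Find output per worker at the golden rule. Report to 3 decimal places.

Capital per worker breaks even when investment replaces (n + δ)·k; here n + δ = 0.08.
Maximizing c = f(k) − (n+δ)·k gives f'(k) = n+δ, i.e. 0.21·k^(0.21−1) = 0.08, so k_gold = (0.21/0.08)^(1/0.79) ≈ 3.3927.
y_gold = 3.3927^0.21 ≈ 1.2925.

(a) k_gold ≈ 3.393; (b) y_gold ≈ 1.292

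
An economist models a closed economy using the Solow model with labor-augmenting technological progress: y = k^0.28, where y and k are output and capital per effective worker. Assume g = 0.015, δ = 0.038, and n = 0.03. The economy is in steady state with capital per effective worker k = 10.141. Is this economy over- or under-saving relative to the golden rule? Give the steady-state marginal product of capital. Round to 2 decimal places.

over-saving; MPK ≈ 0.05

Capital per effective worker breaks even when investment replaces (n + g + δ)·k; here n + g + δ = 0.083.
MPK = 0.28·k^(0.28−1) = 0.28·10.141^(-0.72) ≈ 0.0528.
MPK < 0.083, so the economy is dynamically inefficient (over-saving).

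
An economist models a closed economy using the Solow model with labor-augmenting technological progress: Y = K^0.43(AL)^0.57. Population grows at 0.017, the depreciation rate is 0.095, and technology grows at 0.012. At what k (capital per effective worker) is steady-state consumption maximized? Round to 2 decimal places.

k_gold ≈ 8.86

n + g + δ = 0.017 + 0.012 + 0.095 = 0.124.
At the golden rule the marginal product of capital equals n+g+δ: 0.43·k^(0.43−1) = 0.124. Solving, k_gold = (0.43/0.124)^(1/0.57) ≈ 8.8603.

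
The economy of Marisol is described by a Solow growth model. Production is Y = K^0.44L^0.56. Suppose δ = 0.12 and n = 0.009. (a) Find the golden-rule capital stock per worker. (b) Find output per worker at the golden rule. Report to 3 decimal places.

(a) k_gold ≈ 8.944; (b) y_gold ≈ 2.622

The effective depreciation rate is n + δ = 0.009 + 0.12 = 0.129.
At the golden rule the marginal product of capital equals n+δ: 0.44·k^(0.44−1) = 0.129. Solving, k_gold = (0.44/0.129)^(1/0.56) ≈ 8.9442.
y_gold = 8.9442^0.44 ≈ 2.6223.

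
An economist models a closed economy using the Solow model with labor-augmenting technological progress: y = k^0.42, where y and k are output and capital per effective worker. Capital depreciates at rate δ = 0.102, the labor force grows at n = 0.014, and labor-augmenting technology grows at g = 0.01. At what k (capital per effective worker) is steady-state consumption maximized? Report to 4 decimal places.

n + g + δ = 0.014 + 0.01 + 0.102 = 0.126.
At the golden rule the marginal product of capital equals n+g+δ: 0.42·k^(0.42−1) = 0.126. Solving, k_gold = (0.42/0.126)^(1/0.58) ≈ 7.9710.

k_gold ≈ 7.9710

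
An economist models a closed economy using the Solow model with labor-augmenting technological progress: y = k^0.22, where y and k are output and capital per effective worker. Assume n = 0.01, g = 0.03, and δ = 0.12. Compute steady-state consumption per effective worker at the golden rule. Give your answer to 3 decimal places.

c_gold ≈ 0.853

The effective depreciation rate is n + g + δ = 0.01 + 0.03 + 0.12 = 0.16.
At the golden rule the marginal product of capital equals n+g+δ: 0.22·k^(0.22−1) = 0.16. Solving, k_gold = (0.22/0.16)^(1/0.78) ≈ 1.5042.
y_gold = 1.5042^0.22 ≈ 1.0940.
c_gold = y_gold − (n+g+δ)·k_gold = 1.0940 − 0.16·1.5042 ≈ 0.8533.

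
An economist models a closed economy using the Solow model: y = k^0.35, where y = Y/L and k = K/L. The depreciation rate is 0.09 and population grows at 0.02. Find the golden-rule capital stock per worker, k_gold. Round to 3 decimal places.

n + δ = 0.02 + 0.09 = 0.11.
Setting f'(k) = n+δ gives 0.35·k^(0.35−1) = 0.11, hence k_gold = (0.35/0.11)^(1/0.65) ≈ 5.9340.

k_gold ≈ 5.934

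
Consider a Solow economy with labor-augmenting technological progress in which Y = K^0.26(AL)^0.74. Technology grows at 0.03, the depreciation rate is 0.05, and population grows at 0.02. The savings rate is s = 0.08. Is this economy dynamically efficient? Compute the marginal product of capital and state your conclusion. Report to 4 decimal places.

dynamically efficient; MPK ≈ 0.3250

Break-even investment rate: n + g + δ = 0.02 + 0.03 + 0.05 = 0.1.
Steady-state k*: s·k^0.26 = 0.1·k gives k* = (0.08/0.1)^(1/0.74) ≈ 0.7397.
MPK = 0.26·0.7397^(-0.74) ≈ 0.3250.
MPK > n+g+δ = 0.1, so the economy is dynamically efficient (under-saving).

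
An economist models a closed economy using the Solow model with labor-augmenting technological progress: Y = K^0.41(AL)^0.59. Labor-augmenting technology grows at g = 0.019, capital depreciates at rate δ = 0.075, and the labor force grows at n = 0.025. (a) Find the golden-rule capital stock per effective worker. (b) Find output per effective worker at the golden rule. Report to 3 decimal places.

(a) k_gold ≈ 8.139; (b) y_gold ≈ 2.362

The effective depreciation rate is n + g + δ = 0.025 + 0.019 + 0.075 = 0.119.
Setting f'(k) = n+g+δ gives 0.41·k^(0.41−1) = 0.119, hence k_gold = (0.41/0.119)^(1/0.59) ≈ 8.1390.
y_gold = 8.1390^0.41 ≈ 2.3623.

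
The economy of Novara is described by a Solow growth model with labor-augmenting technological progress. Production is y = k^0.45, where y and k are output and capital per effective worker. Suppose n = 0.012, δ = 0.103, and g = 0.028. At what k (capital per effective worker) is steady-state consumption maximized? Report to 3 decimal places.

Break-even investment rate: n + g + δ = 0.012 + 0.028 + 0.103 = 0.143.
Golden rule sets MPK = n+g+δ: 0.45·k^(0.45−1) = 0.143, so k_gold = (0.45/0.143)^(1/0.55) ≈ 8.0395.

k_gold ≈ 8.040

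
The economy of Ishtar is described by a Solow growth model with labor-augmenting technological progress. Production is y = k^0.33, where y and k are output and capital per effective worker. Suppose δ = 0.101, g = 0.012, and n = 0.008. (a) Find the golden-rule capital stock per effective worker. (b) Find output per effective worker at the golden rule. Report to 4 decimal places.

Break-even investment rate: n + g + δ = 0.008 + 0.012 + 0.101 = 0.121.
Golden rule sets MPK = n+g+δ: 0.33·k^(0.33−1) = 0.121, so k_gold = (0.33/0.121)^(1/0.67) ≈ 4.4703.
y_gold = 4.4703^0.33 ≈ 1.6391.

(a) k_gold ≈ 4.4703; (b) y_gold ≈ 1.6391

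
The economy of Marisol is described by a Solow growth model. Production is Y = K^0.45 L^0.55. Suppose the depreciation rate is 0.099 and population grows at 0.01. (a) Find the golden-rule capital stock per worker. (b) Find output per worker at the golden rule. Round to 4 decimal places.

(a) k_gold ≈ 13.1708; (b) y_gold ≈ 3.1903

Capital per worker breaks even when investment replaces (n + δ)·k; here n + δ = 0.109.
At the golden rule the marginal product of capital equals n+δ: 0.45·k^(0.45−1) = 0.109. Solving, k_gold = (0.45/0.109)^(1/0.55) ≈ 13.1708.
y_gold = 13.1708^0.45 ≈ 3.1903.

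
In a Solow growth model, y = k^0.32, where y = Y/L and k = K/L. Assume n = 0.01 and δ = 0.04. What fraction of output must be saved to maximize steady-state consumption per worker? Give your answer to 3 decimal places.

s_gold = 0.320

Break-even investment rate: n + δ = 0.01 + 0.04 = 0.05.
At the golden rule MPK = n+δ, and in any Cobb-Douglas steady state s = (n+δ)·k/y = MPK·k/y = capital's share 0.32.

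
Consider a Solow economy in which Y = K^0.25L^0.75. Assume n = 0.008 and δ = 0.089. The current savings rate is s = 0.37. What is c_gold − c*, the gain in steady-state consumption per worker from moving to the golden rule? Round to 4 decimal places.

n + δ = 0.008 + 0.089 = 0.097.
Current steady state (s = 0.37): k* = (0.37/0.097)^(1/0.75) ≈ 5.9599, y* = 5.9599^0.25 ≈ 1.5625, c* = (1−0.37)·1.5625 ≈ 0.9844.
Setting f'(k) = n+δ gives 0.25·k^(0.25−1) = 0.097, hence k_gold = (0.25/0.097)^(1/0.75) ≈ 3.5337.
y_gold = 3.5337^0.25 ≈ 1.3711, c_gold = y_gold − 0.097·k_gold ≈ 1.0283.
Gain: Δc = 1.0283 − 0.9844 ≈ 0.0439.

Δc ≈ 0.0439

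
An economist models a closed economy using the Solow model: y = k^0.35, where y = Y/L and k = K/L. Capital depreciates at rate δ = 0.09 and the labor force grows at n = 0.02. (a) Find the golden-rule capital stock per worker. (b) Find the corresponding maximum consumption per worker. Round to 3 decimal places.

Capital per worker breaks even when investment replaces (n + δ)·k; here n + δ = 0.11.
Setting f'(k) = n+δ gives 0.35·k^(0.35−1) = 0.11, hence k_gold = (0.35/0.11)^(1/0.65) ≈ 5.9340.
y_gold = 5.9340^0.35 ≈ 1.8650; c_gold = y_gold − 0.11·k_gold ≈ 1.2122.

(a) k_gold ≈ 5.934; (b) c_gold ≈ 1.212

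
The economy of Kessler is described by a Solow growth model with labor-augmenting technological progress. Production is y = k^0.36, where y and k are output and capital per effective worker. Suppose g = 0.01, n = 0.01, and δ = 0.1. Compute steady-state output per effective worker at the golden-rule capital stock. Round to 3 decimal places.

n + g + δ = 0.01 + 0.01 + 0.1 = 0.12.
Maximizing c = f(k) − (n+g+δ)·k gives f'(k) = n+g+δ, i.e. 0.36·k^(0.36−1) = 0.12, so k_gold = (0.36/0.12)^(1/0.64) ≈ 5.5655.
Output: y_gold = k_gold^0.36 = 5.5655^0.36 ≈ 1.8552.

y_gold ≈ 1.855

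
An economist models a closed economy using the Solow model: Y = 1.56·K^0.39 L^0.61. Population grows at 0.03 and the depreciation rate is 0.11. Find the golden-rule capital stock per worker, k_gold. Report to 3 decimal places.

k_gold ≈ 11.117

Break-even investment rate: n + δ = 0.03 + 0.11 = 0.14.
At the golden rule the marginal product of capital equals n+δ: 0.39·1.56·k^(0.39−1) = 0.14. Solving, k_gold = (0.39·1.56/0.14)^(1/0.61) ≈ 11.1174.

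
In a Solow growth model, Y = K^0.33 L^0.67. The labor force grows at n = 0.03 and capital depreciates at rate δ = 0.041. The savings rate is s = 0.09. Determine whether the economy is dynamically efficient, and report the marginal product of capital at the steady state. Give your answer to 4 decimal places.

dynamically efficient; MPK ≈ 0.2603

Capital per worker breaks even when investment replaces (n + δ)·k; here n + δ = 0.071.
Steady-state k*: s·k^0.33 = 0.071·k gives k* = (0.09/0.071)^(1/0.67) ≈ 1.4246.
MPK = 0.33·1.4246^(-0.67) ≈ 0.2603.
MPK > n+δ = 0.071, so the economy is dynamically efficient (under-saving).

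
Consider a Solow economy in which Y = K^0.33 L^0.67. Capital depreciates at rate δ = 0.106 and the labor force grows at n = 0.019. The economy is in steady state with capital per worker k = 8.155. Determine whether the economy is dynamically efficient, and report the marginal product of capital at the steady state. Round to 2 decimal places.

The effective depreciation rate is n + δ = 0.019 + 0.106 = 0.125.
MPK = 0.33·k^(0.33−1) = 0.33·8.155^(-0.67) ≈ 0.0809.
MPK < 0.125, so the economy is dynamically inefficient (over-saving).

dynamically inefficient; MPK ≈ 0.08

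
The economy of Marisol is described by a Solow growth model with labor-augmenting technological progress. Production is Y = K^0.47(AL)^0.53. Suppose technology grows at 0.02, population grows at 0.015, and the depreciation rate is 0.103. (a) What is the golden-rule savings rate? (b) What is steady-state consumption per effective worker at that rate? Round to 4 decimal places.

(a) s_gold = 0.4700; (b) c_gold ≈ 1.5712

Capital per effective worker breaks even when investment replaces (n + g + δ)·k; here n + g + δ = 0.138.
For Cobb-Douglas, s_gold equals capital's share: s_gold = 0.47.
At the golden rule the marginal product of capital equals n+g+δ: 0.47·k^(0.47−1) = 0.138. Solving, k_gold = (0.47/0.138)^(1/0.53) ≈ 10.0969.
y_gold = 10.0969^0.47 ≈ 2.9646; c_gold = (1−0.47)·y_gold ≈ 1.5712.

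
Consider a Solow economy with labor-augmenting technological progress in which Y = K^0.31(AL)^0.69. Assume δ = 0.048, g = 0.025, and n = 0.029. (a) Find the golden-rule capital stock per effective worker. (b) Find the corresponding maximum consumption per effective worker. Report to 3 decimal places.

n + g + δ = 0.029 + 0.025 + 0.048 = 0.102.
Maximizing c = f(k) − (n+g+δ)·k gives f'(k) = n+g+δ, i.e. 0.31·k^(0.31−1) = 0.102, so k_gold = (0.31/0.102)^(1/0.69) ≈ 5.0079.
y_gold = 5.0079^0.31 ≈ 1.6478; c_gold = y_gold − 0.102·k_gold ≈ 1.1370.

(a) k_gold ≈ 5.008; (b) c_gold ≈ 1.137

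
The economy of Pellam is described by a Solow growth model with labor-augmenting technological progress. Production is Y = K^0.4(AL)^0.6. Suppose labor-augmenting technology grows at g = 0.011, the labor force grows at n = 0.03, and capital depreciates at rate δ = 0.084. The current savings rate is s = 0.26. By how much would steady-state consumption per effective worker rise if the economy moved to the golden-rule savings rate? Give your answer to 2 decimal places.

n + g + δ = 0.03 + 0.011 + 0.084 = 0.125.
Current steady state (s = 0.26): k* = (0.26/0.125)^(1/0.6) ≈ 3.3893, y* = 3.3893^0.4 ≈ 1.6295, c* = (1−0.26)·1.6295 ≈ 1.2058.
Maximizing c = f(k) − (n+g+δ)·k gives f'(k) = n+g+δ, i.e. 0.4·k^(0.4−1) = 0.125, so k_gold = (0.4/0.125)^(1/0.6) ≈ 6.9489.
y_gold = 6.9489^0.4 ≈ 2.1715, c_gold = y_gold − 0.125·k_gold ≈ 1.3029.
Gain: Δc = 1.3029 − 1.2058 ≈ 0.0971.

Δc ≈ 0.10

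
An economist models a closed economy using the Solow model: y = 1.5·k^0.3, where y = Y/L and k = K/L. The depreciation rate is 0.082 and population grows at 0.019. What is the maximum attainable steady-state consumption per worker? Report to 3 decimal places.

The effective depreciation rate is n + δ = 0.019 + 0.082 = 0.101.
Setting f'(k) = n+δ gives 0.3·1.5·k^(0.3−1) = 0.101, hence k_gold = (0.3·1.5/0.101)^(1/0.7) ≈ 8.4525.
y_gold = 1.5·8.4525^0.3 ≈ 2.8457.
c_gold = y_gold − (n+δ)·k_gold = 2.8457 − 0.101·8.4525 ≈ 1.9920.

c_gold ≈ 1.992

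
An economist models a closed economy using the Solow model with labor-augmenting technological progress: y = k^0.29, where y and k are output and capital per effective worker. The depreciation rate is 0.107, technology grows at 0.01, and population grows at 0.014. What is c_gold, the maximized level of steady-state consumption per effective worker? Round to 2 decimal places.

c_gold ≈ 0.98

Break-even investment rate: n + g + δ = 0.014 + 0.01 + 0.107 = 0.131.
Setting f'(k) = n+g+δ gives 0.29·k^(0.29−1) = 0.131, hence k_gold = (0.29/0.131)^(1/0.71) ≈ 3.0626.
y_gold = 3.0626^0.29 ≈ 1.3835.
c_gold = y_gold − (n+g+δ)·k_gold = 1.3835 − 0.131·3.0626 ≈ 0.9823.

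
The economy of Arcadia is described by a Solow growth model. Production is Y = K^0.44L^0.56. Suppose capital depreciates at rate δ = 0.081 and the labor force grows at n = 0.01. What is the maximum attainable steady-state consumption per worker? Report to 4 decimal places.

Capital per worker breaks even when investment replaces (n + δ)·k; here n + δ = 0.091.
At the golden rule the marginal product of capital equals n+δ: 0.44·k^(0.44−1) = 0.091. Solving, k_gold = (0.44/0.091)^(1/0.56) ≈ 16.6787.
y_gold = 16.6787^0.44 ≈ 3.4495.
c_gold = y_gold − (n+δ)·k_gold = 3.4495 − 0.091·16.6787 ≈ 1.9317.

c_gold ≈ 1.9317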